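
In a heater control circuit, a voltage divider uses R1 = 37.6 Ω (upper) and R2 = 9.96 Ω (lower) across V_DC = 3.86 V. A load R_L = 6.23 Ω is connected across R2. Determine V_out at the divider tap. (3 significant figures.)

First combine the lower leg with the load: R2 ‖ R_L = 3.833 Ω.
Voltage divider with the loaded lower leg: V_out = 3.86 × 3.833/(37.6 + 3.833) = 3.86 × 0.09250 = 0.3571 V.

V_out ≈ 0.357 V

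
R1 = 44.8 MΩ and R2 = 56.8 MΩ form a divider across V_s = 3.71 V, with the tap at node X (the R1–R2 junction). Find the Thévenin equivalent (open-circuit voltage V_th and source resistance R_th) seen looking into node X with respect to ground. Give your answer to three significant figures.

V_th ≈ 2.07 V, R_th ≈ 25.0 MΩ

V_th is the unloaded tap voltage: V_s · R2/(R1+R2) = 3.71 × 0.5591 = 2.074 V.
Zeroing V_s shorts the top of R1 to ground, so R_th = R1 ‖ R2 = 25.05 MΩ.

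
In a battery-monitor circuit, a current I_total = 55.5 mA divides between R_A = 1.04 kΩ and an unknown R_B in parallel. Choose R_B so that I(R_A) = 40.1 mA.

R_B ≈ 2.71 kΩ

Two-branch current divider: I_A = I_total · R_B/(R_A + R_B).
40.1/55.5 = R_B/(R_A + R_B) → R_B = R_A · (0.7225)/(1 − 0.7225) = 1.04 × 2.604 = 2.708 kΩ.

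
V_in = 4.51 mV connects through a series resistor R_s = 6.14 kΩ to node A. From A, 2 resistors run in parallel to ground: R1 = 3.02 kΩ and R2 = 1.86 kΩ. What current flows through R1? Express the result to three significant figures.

I ≈ 0.236 µA

Combine the parallel branches: R_p = (1/3.02 + 1/1.86)⁻¹ = 1.151 kΩ.
V_A by voltage divider: V_A = 4.51 × 1.151/(6.14 + 1.151) = 0.7120 mV.
I(R1) = V_A / R1 = 0.7120/3.02 = 0.2358 µA.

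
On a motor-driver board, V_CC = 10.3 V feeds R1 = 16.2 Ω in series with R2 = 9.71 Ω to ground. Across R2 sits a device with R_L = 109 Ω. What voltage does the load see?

V_out ≈ 3.66 V

R2 ‖ R_L = (9.71 × 109)/(9.71 + 109) = 8.916 Ω.
Now apply the divider: V_out = 10.3 × 0.3550 = 3.656 V.
(Unloaded it would be 3.86 V; the load pulls it down.)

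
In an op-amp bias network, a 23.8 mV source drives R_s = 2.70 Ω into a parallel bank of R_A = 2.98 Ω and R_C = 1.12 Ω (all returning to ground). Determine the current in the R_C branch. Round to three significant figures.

I ≈ 4.92 mA

Parallel bank: R_p = 1/(1/2.98 + 1/1.12) = 0.8140 Ω.
Node voltage V_A = V_supply · R_p/(R_s + R_p) = 23.8 × 0.2317 = 5.513 mV.
Branch current I = V_A/R_C = 5.513/1.12 = 4.923 mA.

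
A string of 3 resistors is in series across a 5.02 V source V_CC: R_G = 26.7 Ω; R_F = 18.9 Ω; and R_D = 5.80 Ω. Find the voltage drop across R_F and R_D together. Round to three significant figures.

ΣR = 26.7 + 18.9 + 5.80 = 51.40 Ω.
R_{R_F..R_D} = 18.9 + 5.80 = 24.70 Ω.
By the voltage-divider rule, V = 5.02 × 24.70/51.40 = 2.412 V.

V ≈ 2.41 V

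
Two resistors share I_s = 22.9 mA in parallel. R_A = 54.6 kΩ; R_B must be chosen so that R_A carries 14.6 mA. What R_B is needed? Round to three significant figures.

R_B ≈ 96.0 kΩ

Two-branch current divider: I_A = I_s · R_B/(R_A + R_B).
With f = 0.6376, R_B = R_A · f/(1−f) = 54.6 × 1.759 = 96.04 kΩ.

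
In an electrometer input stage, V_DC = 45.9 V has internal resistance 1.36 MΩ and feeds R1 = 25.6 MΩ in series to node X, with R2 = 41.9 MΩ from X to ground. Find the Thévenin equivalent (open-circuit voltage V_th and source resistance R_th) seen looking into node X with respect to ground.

V_th ≈ 27.9 V, R_th ≈ 16.4 MΩ

R1' = 1.36 + 25.6 = 26.96 MΩ (source resistance + R1).
With X open, the divider is unloaded: V_th = 45.9 × 41.9/68.86 = 27.93 V.
Looking into X with the source shorted: R_th = R1'·R2/(R1'+R2) = 26.96 × 41.9/68.86 = 16.40 MΩ.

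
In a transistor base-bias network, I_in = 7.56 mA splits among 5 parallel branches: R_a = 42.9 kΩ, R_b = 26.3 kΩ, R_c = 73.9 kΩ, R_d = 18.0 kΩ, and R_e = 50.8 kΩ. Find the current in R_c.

Conductances: ΣG = 1/42.9 + 1/26.3 + 1/73.9 + 1/18.0 + 1/50.8 = 0.1501 (1/kΩ).
Current divider: I(R_c) = I_in · G_k/ΣG = 7.56 × (0.01353/0.1501) = 7.56 × 0.09015 = 0.6815 mA.

I ≈ 0.682 mA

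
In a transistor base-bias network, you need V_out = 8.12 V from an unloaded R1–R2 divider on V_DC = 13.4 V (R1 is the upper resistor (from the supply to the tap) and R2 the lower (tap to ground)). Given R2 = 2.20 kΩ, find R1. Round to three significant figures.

R1 ≈ 1.43 kΩ

The divider ratio is R2/(R1+R2) = 8.12/13.4 = 0.6060.
Rearranging, R1 = R2·(1−k)/k = 2.20 × 0.6502 = 1.431 kΩ.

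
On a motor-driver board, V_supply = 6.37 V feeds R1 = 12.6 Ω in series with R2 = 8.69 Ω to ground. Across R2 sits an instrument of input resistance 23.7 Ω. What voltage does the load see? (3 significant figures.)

The load sits in parallel with R2, giving an effective lower resistance R2' = R2·R_L/(R2+R_L) = 6.359 Ω.
Now apply the divider: V_out = 6.37 × 0.3354 = 2.136 V.
(Unloaded it would be 2.60 V; the load pulls it down.)

V_out ≈ 2.14 V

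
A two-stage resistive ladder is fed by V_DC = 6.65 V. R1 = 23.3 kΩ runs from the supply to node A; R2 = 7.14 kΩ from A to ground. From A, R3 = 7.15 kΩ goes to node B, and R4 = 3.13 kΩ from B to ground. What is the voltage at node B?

V_B ≈ 0.310 V

The second stage (R3 + R4 = 10.28 kΩ) loads node A in parallel with R2.
Effective lower resistance at A: R2 ‖ 10.28 = 4.214 kΩ.
So V_A = 6.65 × 0.1531 = 1.018 V.
V_B = V_A × 0.3045 = 0.3101 V.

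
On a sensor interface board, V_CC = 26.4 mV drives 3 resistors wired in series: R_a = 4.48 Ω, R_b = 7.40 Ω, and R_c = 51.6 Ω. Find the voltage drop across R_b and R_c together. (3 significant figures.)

V ≈ 24.5 mV

Series total: ΣR = 4.48 + 7.40 + 51.6 = 63.48 Ω.
R_{R_b..R_c} = 7.40 + 51.6 = 59.00 Ω.
V = V_CC · R/ΣR = 26.4 × 0.9294 = 24.54 mV.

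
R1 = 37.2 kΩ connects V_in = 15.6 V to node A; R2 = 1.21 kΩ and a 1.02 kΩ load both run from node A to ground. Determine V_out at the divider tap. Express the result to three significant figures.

First combine the lower leg with the load: R2 ‖ R_L = 0.5535 kΩ.
Then V_out = V_in · R2'/(R1 + R2') = 15.6 × 0.5535/37.75 = 0.2287 V.

V_out ≈ 0.229 V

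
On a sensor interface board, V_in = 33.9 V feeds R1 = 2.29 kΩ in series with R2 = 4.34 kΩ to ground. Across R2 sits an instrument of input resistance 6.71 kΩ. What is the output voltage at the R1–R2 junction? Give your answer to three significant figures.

V_out ≈ 18.1 V

First combine the lower leg with the load: R2 ‖ R_L = 2.635 kΩ.
Now apply the divider: V_out = 33.9 × 0.5351 = 18.14 V.
(Unloaded it would be 22.2 V; the load pulls it down.)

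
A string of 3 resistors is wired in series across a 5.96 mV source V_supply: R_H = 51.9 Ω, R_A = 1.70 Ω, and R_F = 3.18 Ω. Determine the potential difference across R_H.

V ≈ 5.45 mV

Total series resistance ΣR = 51.9 + 1.70 + 3.18 = 56.78 Ω.
V = V_supply · R/ΣR = 5.96 × 0.9141 = 5.448 mV.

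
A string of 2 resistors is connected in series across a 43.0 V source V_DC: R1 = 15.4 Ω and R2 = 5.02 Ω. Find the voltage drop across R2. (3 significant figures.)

ΣR = 15.4 + 5.02 = 20.42 Ω.
Voltage divider: V = V_DC · (5.020 / 20.42) = 43.0 × 0.2458 = 10.57 V.

V ≈ 10.6 V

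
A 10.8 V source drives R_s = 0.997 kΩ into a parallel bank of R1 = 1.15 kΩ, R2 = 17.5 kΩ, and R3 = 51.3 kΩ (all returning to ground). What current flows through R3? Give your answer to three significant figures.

Combine the parallel branches: R_p = (1/1.15 + 1/17.5 + 1/51.3)⁻¹ = 1.057 kΩ.
V_A by voltage divider: V_A = 10.8 × 1.057/(0.997 + 1.057) = 5.557 V.
I(R3) = V_A / R3 = 5.557/51.3 = 0.1083 mA.

I ≈ 0.108 mA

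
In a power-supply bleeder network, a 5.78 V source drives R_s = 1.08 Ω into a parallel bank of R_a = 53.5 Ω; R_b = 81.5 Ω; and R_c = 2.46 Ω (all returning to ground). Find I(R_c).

Combine the parallel branches: R_p = (1/53.5 + 1/81.5 + 1/2.46)⁻¹ = 2.286 Ω.
Node voltage V_A = V_s · R_p/(R_s + R_p) = 5.78 × 0.6791 = 3.925 V.
I(R_c) = V_A / R_c = 3.925/2.46 = 1.596 A.

I ≈ 1.60 A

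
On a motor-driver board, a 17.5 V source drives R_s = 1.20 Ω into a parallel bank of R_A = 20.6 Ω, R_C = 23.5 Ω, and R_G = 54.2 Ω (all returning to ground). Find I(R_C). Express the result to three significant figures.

I ≈ 0.658 A

Equivalent of the parallel group: R_p = 9.128 Ω.
V_A by voltage divider: V_A = 17.5 × 9.128/(1.20 + 9.128) = 15.47 V.
I(R_C) = V_A / R_C = 15.47/23.5 = 0.6582 A.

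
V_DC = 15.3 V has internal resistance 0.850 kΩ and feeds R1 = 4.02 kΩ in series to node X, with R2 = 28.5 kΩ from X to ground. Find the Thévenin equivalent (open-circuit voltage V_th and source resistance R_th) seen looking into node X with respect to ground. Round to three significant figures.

V_th ≈ 13.1 V, R_th ≈ 4.16 kΩ

R1' = 0.850 + 4.02 = 4.870 kΩ (source resistance + R1).
Open-circuit (no load on X): V_th = V_DC · R2/(R1' + R2) = 15.3 × 28.5/(4.870 + 28.5) = 13.07 V.
Zeroing V_DC shorts the top of R1' to ground, so R_th = R1' ‖ R2 = 4.159 kΩ.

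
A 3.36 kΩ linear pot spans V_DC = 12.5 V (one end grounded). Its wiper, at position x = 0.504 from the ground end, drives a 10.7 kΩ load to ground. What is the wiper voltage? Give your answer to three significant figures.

V_out ≈ 5.84 V

Lower segment x·R_p = 1.693 kΩ; upper segment (1−x)·R_p = 1.667 kΩ.
R_L loads the lower segment: effective lower R = 1.462 kΩ.
Then V_out = V_DC · 1.462/(1.667 + 1.462) = 5.841 V.
(Unloaded: V_out = x·V_DC = 6.30 V.)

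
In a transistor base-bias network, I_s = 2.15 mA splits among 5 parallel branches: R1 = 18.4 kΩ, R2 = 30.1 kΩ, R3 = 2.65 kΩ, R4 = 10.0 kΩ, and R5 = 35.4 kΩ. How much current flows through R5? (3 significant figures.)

I ≈ 0.102 mA

Total conductance ΣG = 1/18.4 + 1/30.1 + 1/2.65 + 1/10.0 + 1/35.4 = 0.5932 (units of 1/kΩ).
By the current-divider rule, I = I_s · G_k/ΣG = 2.15 × 0.04762 = 0.1024 mA.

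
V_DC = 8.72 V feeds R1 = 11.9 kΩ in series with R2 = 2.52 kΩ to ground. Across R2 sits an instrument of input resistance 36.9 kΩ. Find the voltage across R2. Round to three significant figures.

First combine the lower leg with the load: R2 ‖ R_L = 2.359 kΩ.
Then V_out = V_DC · R2'/(R1 + R2') = 8.72 × 2.359/14.26 = 1.443 V.

V_out ≈ 1.44 V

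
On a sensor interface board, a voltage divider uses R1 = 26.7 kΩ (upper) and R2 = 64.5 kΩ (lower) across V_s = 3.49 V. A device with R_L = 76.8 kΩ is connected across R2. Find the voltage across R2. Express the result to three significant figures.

R2 ‖ R_L = (64.5 × 76.8)/(64.5 + 76.8) = 35.06 kΩ.
Now apply the divider: V_out = 3.49 × 0.5677 = 1.981 V.

V_out ≈ 1.98 V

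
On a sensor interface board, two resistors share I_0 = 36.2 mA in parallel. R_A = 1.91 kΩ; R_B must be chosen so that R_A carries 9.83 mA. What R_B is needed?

R_B ≈ 0.712 kΩ

In a two-way split, I_A/I_0 = R_B/(R_A + R_B).
9.83/36.2 = R_B/(R_A + R_B) → R_B = R_A · (0.2715)/(1 − 0.2715) = 1.91 × 0.3728 = 0.7120 kΩ.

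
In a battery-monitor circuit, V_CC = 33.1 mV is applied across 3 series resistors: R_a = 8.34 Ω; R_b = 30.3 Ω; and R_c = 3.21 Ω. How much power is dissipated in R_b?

The common current is I = 33.1/41.85 = 0.7909 mA.
P = I²R = 0.6256 × 30.3 = 18.95 µW.

P ≈ 19.0 µW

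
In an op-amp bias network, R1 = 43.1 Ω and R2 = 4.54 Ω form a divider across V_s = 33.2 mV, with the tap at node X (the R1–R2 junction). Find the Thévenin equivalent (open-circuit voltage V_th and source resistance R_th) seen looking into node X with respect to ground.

With X open, the divider is unloaded: V_th = 33.2 × 4.54/47.64 = 3.164 mV.
Zeroing V_s shorts the top of R1 to ground, so R_th = R1 ‖ R2 = 4.107 Ω.

V_th ≈ 3.16 mV, R_th ≈ 4.11 Ω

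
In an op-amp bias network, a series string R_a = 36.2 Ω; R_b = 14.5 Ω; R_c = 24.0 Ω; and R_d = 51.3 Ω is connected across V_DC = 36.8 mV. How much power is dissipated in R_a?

P ≈ 3.09 µW

The common current is I = 36.8/126.0 = 0.2921 mA.
P = I²R = 0.08530 × 36.2 = 3.088 µW.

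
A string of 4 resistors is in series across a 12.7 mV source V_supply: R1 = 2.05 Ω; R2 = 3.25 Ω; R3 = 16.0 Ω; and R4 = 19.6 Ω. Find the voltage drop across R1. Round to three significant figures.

Total series resistance ΣR = 2.05 + 3.25 + 16.0 + 19.6 = 40.90 Ω.
Voltage divider: V = V_supply · (2.050 / 40.90) = 12.7 × 0.05012 = 0.6366 mV.

V ≈ 0.637 mV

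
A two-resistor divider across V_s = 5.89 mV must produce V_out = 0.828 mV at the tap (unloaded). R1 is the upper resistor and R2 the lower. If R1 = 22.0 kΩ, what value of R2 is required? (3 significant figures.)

V_out/V_s = R2/(R1+R2) = 0.1406.
Rearranging, R2 = R1·k/(1−k) = 22.0 × 0.1636 = 3.599 kΩ.

R2 ≈ 3.60 kΩ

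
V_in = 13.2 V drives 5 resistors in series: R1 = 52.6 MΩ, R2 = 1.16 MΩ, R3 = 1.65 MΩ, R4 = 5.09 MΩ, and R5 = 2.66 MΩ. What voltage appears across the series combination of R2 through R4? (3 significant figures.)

V ≈ 1.65 V

Series total: ΣR = 52.6 + 1.16 + 1.65 + 5.09 + 2.66 = 63.16 MΩ.
R_{R2..R4} = 1.16 + 1.65 + 5.09 = 7.900 MΩ.
V = V_in · R/ΣR = 13.2 × 0.1251 = 1.651 V.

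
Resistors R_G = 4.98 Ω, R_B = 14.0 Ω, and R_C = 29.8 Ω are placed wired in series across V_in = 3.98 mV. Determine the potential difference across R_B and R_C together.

V ≈ 3.57 mV

Series total: ΣR = 4.98 + 14.0 + 29.8 = 48.78 Ω.
R_{R_B..R_C} = 14.0 + 29.8 = 43.80 Ω.
Voltage divider: V = V_in · (43.80 / 48.78) = 3.98 × 0.8979 = 3.574 mV.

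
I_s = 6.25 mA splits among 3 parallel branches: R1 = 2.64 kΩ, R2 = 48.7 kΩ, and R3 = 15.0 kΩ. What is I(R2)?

ΣG = 1/2.64 + 1/48.7 + 1/15.0 = 0.4660.
Current divider: I(R2) = I_s · G_k/ΣG = 6.25 × (0.02053/0.4660) = 6.25 × 0.04407 = 0.2754 mA.

I ≈ 0.275 mA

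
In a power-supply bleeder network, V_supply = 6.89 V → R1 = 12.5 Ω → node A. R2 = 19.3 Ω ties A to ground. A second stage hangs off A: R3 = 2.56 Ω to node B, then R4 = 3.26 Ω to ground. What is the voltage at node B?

The second stage (R3 + R4 = 5.820 Ω) loads node A in parallel with R2.
R2 ‖ (R3+R4) = 4.472 Ω.
So V_A = 6.89 × 0.2635 = 1.815 V.
Then the unloaded second divider: V_B = V_A × R4/(R3+R4) = 1.815 × 0.5601 = 1.017 V.

V_B ≈ 1.02 V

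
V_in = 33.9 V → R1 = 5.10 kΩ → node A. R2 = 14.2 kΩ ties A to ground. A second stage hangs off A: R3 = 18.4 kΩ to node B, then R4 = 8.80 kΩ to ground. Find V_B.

V_B ≈ 7.09 V

The second stage (R3 + R4 = 27.20 kΩ) loads node A in parallel with R2.
Effective lower resistance at A: R2 ‖ 27.20 = 9.329 kΩ.
So V_A = 33.9 × 0.6466 = 21.92 V.
Stage 2 is unloaded, so V_B = V_A · R4/(R3+R4) = 21.92 × 8.80/27.20 = 7.091 V.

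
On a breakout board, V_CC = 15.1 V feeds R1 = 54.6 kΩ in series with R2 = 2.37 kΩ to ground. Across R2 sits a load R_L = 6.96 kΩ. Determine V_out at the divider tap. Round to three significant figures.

V_out ≈ 0.474 V

The load sits in parallel with R2, giving an effective lower resistance R2' = R2·R_L/(R2+R_L) = 1.768 kΩ.
Voltage divider with the loaded lower leg: V_out = 15.1 × 1.768/(54.6 + 1.768) = 15.1 × 0.03136 = 0.4736 V.
(Unloaded it would be 0.628 V; the load pulls it down.)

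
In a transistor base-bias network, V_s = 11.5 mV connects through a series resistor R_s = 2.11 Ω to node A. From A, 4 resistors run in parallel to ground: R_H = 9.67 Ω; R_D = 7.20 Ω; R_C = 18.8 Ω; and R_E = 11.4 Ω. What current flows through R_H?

I ≈ 0.658 mA

Equivalent of the parallel group: R_p = 2.610 Ω.
V_A = 11.5 × 2.610/4.720 = 6.359 mV.
Branch current I = V_A/R_H = 6.359/9.67 = 0.6576 mA.
(Equivalently: I_total = 2.437 mA, then current-divider fraction G_k/ΣG = 0.2699.)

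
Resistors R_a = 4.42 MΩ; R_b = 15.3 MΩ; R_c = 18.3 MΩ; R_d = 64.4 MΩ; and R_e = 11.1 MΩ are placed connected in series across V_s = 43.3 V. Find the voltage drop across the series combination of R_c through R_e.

V ≈ 35.8 V

ΣR = 4.42 + 15.3 + 18.3 + 64.4 + 11.1 = 113.5 MΩ.
R_{R_c..R_e} = 18.3 + 64.4 + 11.1 = 93.80 MΩ.
By the voltage-divider rule, V = 43.3 × 93.80/113.5 = 35.78 V.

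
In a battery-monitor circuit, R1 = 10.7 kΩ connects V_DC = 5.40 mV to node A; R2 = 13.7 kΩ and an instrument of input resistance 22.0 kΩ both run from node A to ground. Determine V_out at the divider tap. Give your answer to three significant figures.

V_out ≈ 2.38 mV

The load sits in parallel with R2, giving an effective lower resistance R2' = R2·R_L/(R2+R_L) = 8.443 kΩ.
Then V_out = V_DC · R2'/(R1 + R2') = 5.40 × 8.443/19.14 = 2.382 mV.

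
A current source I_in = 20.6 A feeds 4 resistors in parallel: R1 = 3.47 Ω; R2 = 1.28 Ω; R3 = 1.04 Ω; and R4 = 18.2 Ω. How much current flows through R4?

ΣG = 1/3.47 + 1/1.28 + 1/1.04 + 1/18.2 = 2.086.
R4 takes the fraction G_k/ΣG = 0.05495/2.086 = 0.02634, so I = 20.6 × 0.02634 = 0.5426 A.

I ≈ 0.543 A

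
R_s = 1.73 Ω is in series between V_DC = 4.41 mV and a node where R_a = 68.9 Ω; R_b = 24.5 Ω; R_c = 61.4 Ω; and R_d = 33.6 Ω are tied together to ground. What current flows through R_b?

Equivalent of the parallel group: R_p = 9.864 Ω.
V_A by voltage divider: V_A = 4.41 × 9.864/(1.73 + 9.864) = 3.752 mV.
Branch current I = V_A/R_b = 3.752/24.5 = 0.1531 mA.
(Equivalently: I_total = 0.3804 mA, then current-divider fraction G_k/ΣG = 0.4026.)

I ≈ 0.153 mA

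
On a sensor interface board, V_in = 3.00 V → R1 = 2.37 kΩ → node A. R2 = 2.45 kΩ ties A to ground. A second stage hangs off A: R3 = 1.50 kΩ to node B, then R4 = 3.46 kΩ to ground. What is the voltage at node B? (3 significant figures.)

Looking into the second stage from A: R3 + R4 = 4.960 kΩ appears in parallel with R2.
Effective lower resistance at A: R2 ‖ 4.960 = 1.640 kΩ.
V_A = 3.00 × 1.640/(2.37 + 1.640) = 1.227 V.
V_B = V_A × 0.6976 = 0.8559 V.

V_B ≈ 0.856 V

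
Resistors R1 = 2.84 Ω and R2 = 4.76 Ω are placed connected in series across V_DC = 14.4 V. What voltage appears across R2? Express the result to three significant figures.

ΣR = 2.84 + 4.76 = 7.600 Ω.
Voltage divider: V = V_DC · (4.760 / 7.600) = 14.4 × 0.6263 = 9.019 V.

V ≈ 9.02 V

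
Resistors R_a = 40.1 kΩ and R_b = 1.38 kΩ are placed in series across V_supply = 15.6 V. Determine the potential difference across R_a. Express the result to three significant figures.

V ≈ 15.1 V

ΣR = 40.1 + 1.38 = 41.48 kΩ.
V = V_supply · R/ΣR = 15.6 × 0.9667 = 15.08 V.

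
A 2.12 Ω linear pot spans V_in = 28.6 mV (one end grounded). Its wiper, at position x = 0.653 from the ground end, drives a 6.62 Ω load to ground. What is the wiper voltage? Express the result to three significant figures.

Lower segment x·R_p = 1.384 Ω; upper segment (1−x)·R_p = 0.7356 Ω.
R_L loads the lower segment: effective lower R = 1.145 Ω.
Then V_out = V_in · 1.145/(0.7356 + 1.145) = 17.41 mV.

V_out ≈ 17.4 mV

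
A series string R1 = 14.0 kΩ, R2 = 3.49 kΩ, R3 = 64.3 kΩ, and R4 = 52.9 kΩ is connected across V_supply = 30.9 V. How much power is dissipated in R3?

P ≈ 3.38 mW

Series current I = V_supply/ΣR = 30.9/134.7 = 0.2294 mA.
P(R3) = I²·R3 = (0.2294)² × 64.3 = 3.384 mW.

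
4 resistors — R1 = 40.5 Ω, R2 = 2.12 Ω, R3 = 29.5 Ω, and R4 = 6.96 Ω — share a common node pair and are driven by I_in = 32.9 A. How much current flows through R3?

ΣG = 1/40.5 + 1/2.12 + 1/29.5 + 1/6.96 = 0.6740.
R3 takes the fraction G_k/ΣG = 0.03390/0.6740 = 0.05030, so I = 32.9 × 0.05030 = 1.655 A.

I ≈ 1.65 A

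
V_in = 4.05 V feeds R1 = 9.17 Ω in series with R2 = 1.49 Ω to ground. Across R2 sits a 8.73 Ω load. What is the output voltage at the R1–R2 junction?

The load sits in parallel with R2, giving an effective lower resistance R2' = R2·R_L/(R2+R_L) = 1.273 Ω.
Then V_out = V_in · R2'/(R1 + R2') = 4.05 × 1.273/10.44 = 0.4936 V.

V_out ≈ 0.494 V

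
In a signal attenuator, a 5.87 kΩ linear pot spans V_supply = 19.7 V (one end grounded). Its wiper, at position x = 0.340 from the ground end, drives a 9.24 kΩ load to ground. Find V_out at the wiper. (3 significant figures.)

V_out ≈ 5.86 V

Split the track: R_lower = x·R_p = 1.996 kΩ, R_upper = (1−x)·R_p = 3.874 kΩ.
R_L loads the lower segment: effective lower R = 1.641 kΩ.
V_out = 19.7 × 1.641/(3.874 + 1.641) = 5.862 V.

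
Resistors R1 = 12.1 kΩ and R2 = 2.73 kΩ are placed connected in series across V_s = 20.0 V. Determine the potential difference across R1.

Series total: ΣR = 12.1 + 2.73 = 14.83 kΩ.
V = V_s · R/ΣR = 20.0 × 0.8159 = 16.32 V.

V ≈ 16.3 V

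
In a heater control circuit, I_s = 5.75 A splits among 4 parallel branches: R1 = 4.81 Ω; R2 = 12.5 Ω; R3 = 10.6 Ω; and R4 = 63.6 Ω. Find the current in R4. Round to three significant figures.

ΣG = 1/4.81 + 1/12.5 + 1/10.6 + 1/63.6 = 0.3980.
By the current-divider rule, I = I_s · G_k/ΣG = 5.75 × 0.03951 = 0.2272 A.

I ≈ 0.227 A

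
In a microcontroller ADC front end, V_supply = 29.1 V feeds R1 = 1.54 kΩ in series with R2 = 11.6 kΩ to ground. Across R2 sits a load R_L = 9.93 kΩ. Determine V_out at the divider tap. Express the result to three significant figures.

V_out ≈ 22.6 V

R2 ‖ R_L = (11.6 × 9.93)/(11.6 + 9.93) = 5.350 kΩ.
Now apply the divider: V_out = 29.1 × 0.7765 = 22.60 V.
(Unloaded it would be 25.7 V; the load pulls it down.)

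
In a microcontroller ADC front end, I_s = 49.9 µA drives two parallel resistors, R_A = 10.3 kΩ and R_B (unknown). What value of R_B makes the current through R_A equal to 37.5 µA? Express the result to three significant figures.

The fraction through R_A equals R_B/(R_A+R_B).
With f = 0.7515, R_B = R_A · f/(1−f) = 10.3 × 3.024 = 31.15 kΩ.

R_B ≈ 31.1 kΩ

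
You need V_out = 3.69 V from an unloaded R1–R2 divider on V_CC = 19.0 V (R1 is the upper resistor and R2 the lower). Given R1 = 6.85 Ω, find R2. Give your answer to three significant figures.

R2 ≈ 1.65 Ω

The divider ratio is R2/(R1+R2) = 3.69/19.0 = 0.1942.
So R2 = R1 · V_out/(V_CC − V_out) = 6.85 × 3.69/(19.0 − 3.69) = 6.85 × 0.2410 = 1.651 Ω.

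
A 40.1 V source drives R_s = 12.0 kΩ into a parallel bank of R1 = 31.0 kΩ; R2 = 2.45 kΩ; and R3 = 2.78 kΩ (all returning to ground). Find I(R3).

Parallel bank: R_p = 1/(1/31.0 + 1/2.45 + 1/2.78) = 1.250 kΩ.
V_A = 40.1 × 1.250/13.25 = 3.782 V.
I(R3) = V_A / R3 = 3.782/2.78 = 1.361 mA.

I ≈ 1.36 mA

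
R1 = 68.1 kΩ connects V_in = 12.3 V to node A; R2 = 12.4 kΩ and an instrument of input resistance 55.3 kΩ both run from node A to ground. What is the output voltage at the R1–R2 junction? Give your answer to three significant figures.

V_out ≈ 1.59 V

R2 ‖ R_L = (12.4 × 55.3)/(12.4 + 55.3) = 10.13 kΩ.
Now apply the divider: V_out = 12.3 × 0.1295 = 1.593 V.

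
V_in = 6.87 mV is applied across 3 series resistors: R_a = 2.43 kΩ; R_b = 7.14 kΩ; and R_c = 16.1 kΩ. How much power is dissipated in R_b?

ΣR = 25.67 kΩ → I = 6.87/25.67 = 0.2676 µA.
P = I²R = 0.07162 × 7.14 = 0.5114 nW.

P ≈ 0.511 nW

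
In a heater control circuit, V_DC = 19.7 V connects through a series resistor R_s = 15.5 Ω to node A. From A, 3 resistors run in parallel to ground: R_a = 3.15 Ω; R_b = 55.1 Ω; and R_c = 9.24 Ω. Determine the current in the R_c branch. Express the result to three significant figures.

I ≈ 0.271 A

Parallel bank: R_p = 1/(1/3.15 + 1/55.1 + 1/9.24) = 2.253 Ω.
Node voltage V_A = V_DC · R_p/(R_s + R_p) = 19.7 × 0.1269 = 2.500 V.
Branch current I = V_A/R_c = 2.500/9.24 = 0.2706 A.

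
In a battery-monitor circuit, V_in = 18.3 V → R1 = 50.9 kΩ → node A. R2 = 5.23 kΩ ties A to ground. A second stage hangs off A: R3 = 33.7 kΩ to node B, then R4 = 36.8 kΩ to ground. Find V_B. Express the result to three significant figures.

Node A sees R2 in parallel with the series input of stage 2, R3 + R4 = 70.50 kΩ.
Effective lower resistance at A: R2 ‖ 70.50 = 4.869 kΩ.
V_A = 18.3 × 4.869/(50.9 + 4.869) = 1.598 V.
Stage 2 is unloaded, so V_B = V_A · R4/(R3+R4) = 1.598 × 36.8/70.50 = 0.8340 V.

V_B ≈ 0.834 V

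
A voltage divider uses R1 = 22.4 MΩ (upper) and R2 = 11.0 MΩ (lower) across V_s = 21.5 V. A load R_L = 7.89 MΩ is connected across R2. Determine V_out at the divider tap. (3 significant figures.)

The load sits in parallel with R2, giving an effective lower resistance R2' = R2·R_L/(R2+R_L) = 4.594 MΩ.
Now apply the divider: V_out = 21.5 × 0.1702 = 3.659 V.

V_out ≈ 3.66 V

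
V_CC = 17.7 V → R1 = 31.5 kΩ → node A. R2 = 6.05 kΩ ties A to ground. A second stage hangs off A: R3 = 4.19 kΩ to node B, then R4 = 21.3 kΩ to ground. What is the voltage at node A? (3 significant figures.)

Looking into the second stage from A: R3 + R4 = 25.49 kΩ appears in parallel with R2.
Effective lower resistance at A: R2 ‖ 25.49 = 4.889 kΩ.
V_A = 17.7 × 4.889/(31.5 + 4.889) = 2.378 V.

V_A ≈ 2.38 V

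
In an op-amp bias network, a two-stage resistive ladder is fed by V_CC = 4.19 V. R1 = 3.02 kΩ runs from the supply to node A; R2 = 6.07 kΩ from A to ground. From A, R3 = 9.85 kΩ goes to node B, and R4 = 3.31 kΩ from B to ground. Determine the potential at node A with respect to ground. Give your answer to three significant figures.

Looking into the second stage from A: R3 + R4 = 13.16 kΩ appears in parallel with R2.
Effective lower resistance at A: R2 ‖ 13.16 = 4.154 kΩ.
First divider: V_A = V_CC · 4.154/(3.02 + 4.154) = 2.426 V.

V_A ≈ 2.43 V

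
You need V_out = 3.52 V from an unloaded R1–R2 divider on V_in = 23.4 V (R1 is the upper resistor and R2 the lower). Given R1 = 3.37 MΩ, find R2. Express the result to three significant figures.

The divider ratio is R2/(R1+R2) = 3.52/23.4 = 0.1504.
So R2 = R1 · V_out/(V_in − V_out) = 3.37 × 3.52/(23.4 − 3.52) = 3.37 × 0.1771 = 0.5967 MΩ.

R2 ≈ 0.597 MΩ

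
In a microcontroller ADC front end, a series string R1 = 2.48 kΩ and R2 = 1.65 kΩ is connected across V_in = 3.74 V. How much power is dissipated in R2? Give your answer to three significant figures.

Series current I = V_in/ΣR = 3.74/4.130 = 0.9056 mA.
P(R2) = I²·R2 = (0.9056)² × 1.65 = 1.353 mW.

P ≈ 1.35 mW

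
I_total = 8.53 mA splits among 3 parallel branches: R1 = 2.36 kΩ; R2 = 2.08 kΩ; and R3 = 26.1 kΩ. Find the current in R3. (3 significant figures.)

Total conductance ΣG = 1/2.36 + 1/2.08 + 1/26.1 = 0.9428 (units of 1/kΩ).
By the current-divider rule, I = I_total · G_k/ΣG = 8.53 × 0.04064 = 0.3466 mA.

I ≈ 0.347 mA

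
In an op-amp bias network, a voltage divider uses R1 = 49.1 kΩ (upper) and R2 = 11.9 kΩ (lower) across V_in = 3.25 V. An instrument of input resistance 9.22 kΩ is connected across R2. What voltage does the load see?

R2 ‖ R_L = (11.9 × 9.22)/(11.9 + 9.22) = 5.195 kΩ.
Then V_out = V_in · R2'/(R1 + R2') = 3.25 × 5.195/54.29 = 0.3110 V.
(Unloaded it would be 0.634 V; the load pulls it down.)

V_out ≈ 0.311 V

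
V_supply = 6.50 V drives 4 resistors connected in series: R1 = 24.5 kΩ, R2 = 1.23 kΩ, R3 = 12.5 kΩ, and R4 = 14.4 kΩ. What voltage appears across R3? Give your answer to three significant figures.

Total series resistance ΣR = 24.5 + 1.23 + 12.5 + 14.4 = 52.63 kΩ.
Voltage divider: V = V_supply · (12.50 / 52.63) = 6.50 × 0.2375 = 1.544 V.

V ≈ 1.54 V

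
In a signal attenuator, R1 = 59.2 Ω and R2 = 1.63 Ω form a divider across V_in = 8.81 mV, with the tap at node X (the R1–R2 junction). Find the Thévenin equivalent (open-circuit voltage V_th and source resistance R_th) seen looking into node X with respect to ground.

V_th is the unloaded tap voltage: V_in · R2/(R1+R2) = 8.81 × 0.02680 = 0.2361 mV.
Zeroing V_in shorts the top of R1 to ground, so R_th = R1 ‖ R2 = 1.586 Ω.

V_th ≈ 0.236 mV, R_th ≈ 1.59 Ω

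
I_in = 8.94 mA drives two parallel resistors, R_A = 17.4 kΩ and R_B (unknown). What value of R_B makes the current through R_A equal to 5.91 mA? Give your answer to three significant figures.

Two-branch current divider: I_A = I_in · R_B/(R_A + R_B).
With f = 0.6611, R_B = R_A · f/(1−f) = 17.4 × 1.950 = 33.94 kΩ.

R_B ≈ 33.9 kΩ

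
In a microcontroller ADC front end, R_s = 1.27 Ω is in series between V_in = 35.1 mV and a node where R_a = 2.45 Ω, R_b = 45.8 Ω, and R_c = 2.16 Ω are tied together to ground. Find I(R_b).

I ≈ 0.359 mA

Combine the parallel branches: R_p = (1/2.45 + 1/45.8 + 1/2.16)⁻¹ = 1.120 Ω.
V_A by voltage divider: V_A = 35.1 × 1.120/(1.27 + 1.120) = 16.45 mV.
Branch current I = V_A/R_b = 16.45/45.8 = 0.3591 mA.
(Equivalently: I_total = 14.69 mA, then current-divider fraction G_k/ΣG = 0.02445.)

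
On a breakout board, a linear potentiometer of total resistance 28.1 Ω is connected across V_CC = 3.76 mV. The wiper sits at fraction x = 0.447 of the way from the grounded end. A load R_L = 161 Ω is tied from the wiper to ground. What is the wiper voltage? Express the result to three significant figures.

Split the track: R_lower = x·R_p = 12.56 Ω, R_upper = (1−x)·R_p = 15.54 Ω.
Lower segment in parallel with the load: 12.56 ‖ 161 = 11.65 Ω.
Loaded-divider output: V_out = 3.76 × 0.4285 = 1.611 mV.
(Unloaded: V_out = x·V_CC = 1.68 mV.)

V_out ≈ 1.61 mV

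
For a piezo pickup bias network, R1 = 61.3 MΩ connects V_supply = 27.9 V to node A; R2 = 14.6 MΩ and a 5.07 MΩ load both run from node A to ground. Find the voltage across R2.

V_out ≈ 1.61 V

First combine the lower leg with the load: R2 ‖ R_L = 3.763 MΩ.
Now apply the divider: V_out = 27.9 × 0.05784 = 1.614 V.
(Unloaded it would be 5.37 V; the load pulls it down.)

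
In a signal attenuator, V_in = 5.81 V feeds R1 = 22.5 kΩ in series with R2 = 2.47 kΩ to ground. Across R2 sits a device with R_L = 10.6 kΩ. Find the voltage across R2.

V_out ≈ 0.475 V

R2 ‖ R_L = (2.47 × 10.6)/(2.47 + 10.6) = 2.003 kΩ.
Then V_out = V_in · R2'/(R1 + R2') = 5.81 × 2.003/24.50 = 0.4750 V.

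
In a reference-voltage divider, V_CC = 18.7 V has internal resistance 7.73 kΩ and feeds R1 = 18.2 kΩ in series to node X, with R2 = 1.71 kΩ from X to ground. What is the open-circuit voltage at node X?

V_th ≈ 1.16 V

R1' = 7.73 + 18.2 = 25.93 kΩ (source resistance + R1).
V_th is the unloaded tap voltage: V_CC · R2/(R1'+R2) = 18.7 × 0.06187 = 1.157 V.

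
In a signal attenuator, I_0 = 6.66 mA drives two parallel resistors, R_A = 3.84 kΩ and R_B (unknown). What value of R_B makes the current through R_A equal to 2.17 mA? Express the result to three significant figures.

The fraction through R_A equals R_B/(R_A+R_B).
With f = 0.3258, R_B = R_A · f/(1−f) = 3.84 × 0.4833 = 1.856 kΩ.

R_B ≈ 1.86 kΩ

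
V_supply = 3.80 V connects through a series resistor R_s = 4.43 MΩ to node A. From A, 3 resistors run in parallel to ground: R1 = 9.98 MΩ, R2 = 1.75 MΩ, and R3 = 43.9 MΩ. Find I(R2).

I ≈ 0.533 µA

Parallel bank: R_p = 1/(1/9.98 + 1/1.75 + 1/43.9) = 1.440 MΩ.
Node voltage V_A = V_supply · R_p/(R_s + R_p) = 3.80 × 0.2453 = 0.9322 V.
I(R2) = V_A / R2 = 0.9322/1.75 = 0.5327 µA.
(Equivalently: I_total = 0.6474 µA, then current-divider fraction G_k/ΣG = 0.8229.)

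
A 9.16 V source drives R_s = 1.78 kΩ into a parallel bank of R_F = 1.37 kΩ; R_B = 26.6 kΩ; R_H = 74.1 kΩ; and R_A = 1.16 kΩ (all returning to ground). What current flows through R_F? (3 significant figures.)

Equivalent of the parallel group: R_p = 0.6086 kΩ.
V_A by voltage divider: V_A = 9.16 × 0.6086/(1.78 + 0.6086) = 2.334 V.
Branch current I = V_A/R_F = 2.334/1.37 = 1.704 mA.

I ≈ 1.70 mA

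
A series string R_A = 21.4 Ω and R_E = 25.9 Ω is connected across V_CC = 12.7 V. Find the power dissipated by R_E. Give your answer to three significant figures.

P ≈ 1.87 W

ΣR = 47.30 Ω → I = 12.7/47.30 = 0.2685 A.
P(R_E) = I²·R_E = (0.2685)² × 25.9 = 1.867 W.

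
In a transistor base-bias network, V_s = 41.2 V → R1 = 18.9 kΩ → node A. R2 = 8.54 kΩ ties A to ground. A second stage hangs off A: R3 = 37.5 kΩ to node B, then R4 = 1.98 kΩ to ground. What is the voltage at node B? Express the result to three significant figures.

V_B ≈ 0.560 V

Node A sees R2 in parallel with the series input of stage 2, R3 + R4 = 39.48 kΩ.
Effective lower resistance at A: R2 ‖ 39.48 = 7.021 kΩ.
First divider: V_A = V_s · 7.021/(18.9 + 7.021) = 11.16 V.
V_B = V_A × 0.05015 = 0.5597 V.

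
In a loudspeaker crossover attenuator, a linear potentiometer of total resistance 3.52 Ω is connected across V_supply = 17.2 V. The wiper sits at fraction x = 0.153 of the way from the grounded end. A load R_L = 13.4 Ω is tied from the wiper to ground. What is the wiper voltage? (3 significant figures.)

The pot divides into 2.981 Ω above the wiper and 0.5386 Ω below.
R_L loads the lower segment: effective lower R = 0.5178 Ω.
Loaded-divider output: V_out = 17.2 × 0.1480 = 2.545 V.
(Unloaded: V_out = x·V_supply = 2.63 V.)

V_out ≈ 2.54 V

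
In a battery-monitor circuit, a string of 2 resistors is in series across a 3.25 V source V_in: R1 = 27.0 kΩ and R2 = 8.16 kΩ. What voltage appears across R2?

V ≈ 0.754 V

Total series resistance ΣR = 27.0 + 8.16 = 35.16 kΩ.
V = V_in · R/ΣR = 3.25 × 0.2321 = 0.7543 V.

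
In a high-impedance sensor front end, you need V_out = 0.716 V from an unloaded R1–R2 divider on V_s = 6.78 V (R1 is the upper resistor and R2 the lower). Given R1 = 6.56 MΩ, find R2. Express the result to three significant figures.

Required fraction k = V_out/V_s = 0.1056.
R2 = R1 · 0.1056/(1 − 0.1056) = 0.7746 MΩ.

R2 ≈ 0.775 MΩ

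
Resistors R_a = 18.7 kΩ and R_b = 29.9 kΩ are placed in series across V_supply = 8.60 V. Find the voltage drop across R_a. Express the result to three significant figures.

V ≈ 3.31 V

ΣR = 18.7 + 29.9 = 48.60 kΩ.
Voltage divider: V = V_supply · (18.70 / 48.60) = 8.60 × 0.3848 = 3.309 V.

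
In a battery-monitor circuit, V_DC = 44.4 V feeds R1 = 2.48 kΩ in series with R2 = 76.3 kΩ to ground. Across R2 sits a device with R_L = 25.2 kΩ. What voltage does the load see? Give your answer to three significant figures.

V_out ≈ 39.3 V

The load sits in parallel with R2, giving an effective lower resistance R2' = R2·R_L/(R2+R_L) = 18.94 kΩ.
Now apply the divider: V_out = 44.4 × 0.8842 = 39.26 V.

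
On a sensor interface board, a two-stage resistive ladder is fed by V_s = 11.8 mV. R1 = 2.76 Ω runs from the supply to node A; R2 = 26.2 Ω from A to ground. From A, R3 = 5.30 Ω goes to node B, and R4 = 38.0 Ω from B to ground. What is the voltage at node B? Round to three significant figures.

V_B ≈ 8.86 mV

Node A sees R2 in parallel with the series input of stage 2, R3 + R4 = 43.30 Ω.
Effective lower resistance at A: R2 ‖ 43.30 = 16.32 Ω.
So V_A = 11.8 × 0.8554 = 10.09 mV.
Stage 2 is unloaded, so V_B = V_A · R4/(R3+R4) = 10.09 × 38.0/43.30 = 8.858 mV.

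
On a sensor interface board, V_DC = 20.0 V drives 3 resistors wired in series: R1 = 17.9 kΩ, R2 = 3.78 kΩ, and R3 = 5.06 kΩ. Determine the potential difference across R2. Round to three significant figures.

V ≈ 2.83 V

ΣR = 17.9 + 3.78 + 5.06 = 26.74 kΩ.
V = V_DC · R/ΣR = 20.0 × 0.1414 = 2.827 V.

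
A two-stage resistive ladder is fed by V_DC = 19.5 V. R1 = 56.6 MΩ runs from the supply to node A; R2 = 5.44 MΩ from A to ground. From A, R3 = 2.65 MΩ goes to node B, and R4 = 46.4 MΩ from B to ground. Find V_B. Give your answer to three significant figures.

The second stage (R3 + R4 = 49.05 MΩ) loads node A in parallel with R2.
R2 ‖ (R3+R4) = 4.897 MΩ.
So V_A = 19.5 × 0.07963 = 1.553 V.
Then the unloaded second divider: V_B = V_A × R4/(R3+R4) = 1.553 × 0.9460 = 1.469 V.

V_B ≈ 1.47 V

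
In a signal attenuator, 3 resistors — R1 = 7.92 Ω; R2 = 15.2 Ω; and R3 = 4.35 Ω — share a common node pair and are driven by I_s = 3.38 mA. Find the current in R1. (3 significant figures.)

Total conductance ΣG = 1/7.92 + 1/15.2 + 1/4.35 = 0.4219 (units of 1/Ω).
R1 takes the fraction G_k/ΣG = 0.1263/0.4219 = 0.2992, so I = 3.38 × 0.2992 = 1.011 mA.

I ≈ 1.01 mA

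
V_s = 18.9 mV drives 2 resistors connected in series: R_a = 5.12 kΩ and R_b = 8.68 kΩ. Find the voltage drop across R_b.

V ≈ 11.9 mV

ΣR = 5.12 + 8.68 = 13.80 kΩ.
V = V_s · R/ΣR = 18.9 × 0.6290 = 11.89 mV.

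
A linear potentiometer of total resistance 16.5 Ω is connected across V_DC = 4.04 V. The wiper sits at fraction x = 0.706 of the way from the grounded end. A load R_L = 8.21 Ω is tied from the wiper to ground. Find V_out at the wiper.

V_out ≈ 2.01 V

The pot divides into 4.851 Ω above the wiper and 11.65 Ω below.
Lower segment in parallel with the load: 11.65 ‖ 8.21 = 4.816 Ω.
Then V_out = V_DC · 4.816/(4.851 + 4.816) = 2.013 V.
(Unloaded: V_out = x·V_DC = 2.85 V.)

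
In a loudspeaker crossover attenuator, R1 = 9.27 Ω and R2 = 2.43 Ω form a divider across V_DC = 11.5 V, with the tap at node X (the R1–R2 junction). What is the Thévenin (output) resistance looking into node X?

Looking into X with the source shorted: R_th = R1·R2/(R1+R2) = 9.270 × 2.43/11.70 = 1.925 Ω.

R_th ≈ 1.93 Ω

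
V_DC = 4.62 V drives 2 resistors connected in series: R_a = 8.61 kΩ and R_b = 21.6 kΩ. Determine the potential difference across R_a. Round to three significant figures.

Series total: ΣR = 8.61 + 21.6 = 30.21 kΩ.
By the voltage-divider rule, V = 4.62 × 8.610/30.21 = 1.317 V.

V ≈ 1.32 V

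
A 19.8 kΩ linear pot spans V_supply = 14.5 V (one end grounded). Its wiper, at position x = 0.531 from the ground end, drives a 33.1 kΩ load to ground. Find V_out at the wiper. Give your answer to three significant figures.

Split the track: R_lower = x·R_p = 10.51 kΩ, R_upper = (1−x)·R_p = 9.286 kΩ.
R_L loads the lower segment: effective lower R = 7.979 kΩ.
V_out = 14.5 × 7.979/(9.286 + 7.979) = 6.701 V.

V_out ≈ 6.70 V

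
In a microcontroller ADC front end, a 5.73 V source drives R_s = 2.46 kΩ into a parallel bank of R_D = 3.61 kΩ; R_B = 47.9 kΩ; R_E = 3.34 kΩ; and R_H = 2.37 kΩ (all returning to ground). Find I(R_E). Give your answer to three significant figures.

Combine the parallel branches: R_p = (1/3.61 + 1/47.9 + 1/3.34 + 1/2.37)⁻¹ = 0.9811 kΩ.
V_A = 5.73 × 0.9811/3.441 = 1.634 V.
I(R_E) = V_A / R_E = 1.634/3.34 = 0.4891 mA.

I ≈ 0.489 mA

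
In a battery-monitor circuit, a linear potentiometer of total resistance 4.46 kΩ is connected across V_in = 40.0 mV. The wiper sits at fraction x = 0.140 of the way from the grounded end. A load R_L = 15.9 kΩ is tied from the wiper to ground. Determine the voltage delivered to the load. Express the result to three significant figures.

Split the track: R_lower = x·R_p = 0.6244 kΩ, R_upper = (1−x)·R_p = 3.836 kΩ.
Lower segment in parallel with the load: 0.6244 ‖ 15.9 = 0.6008 kΩ.
V_out = 40.0 × 0.6008/(3.836 + 0.6008) = 5.417 mV.
(Unloaded: V_out = x·V_in = 5.60 mV.)

V_out ≈ 5.42 mV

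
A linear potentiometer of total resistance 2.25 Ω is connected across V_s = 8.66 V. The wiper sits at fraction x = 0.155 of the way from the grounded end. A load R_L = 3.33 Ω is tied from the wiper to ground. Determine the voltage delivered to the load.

Lower segment x·R_p = 0.3488 Ω; upper segment (1−x)·R_p = 1.901 Ω.
R_L loads the lower segment: effective lower R = 0.3157 Ω.
Then V_out = V_s · 0.3157/(1.901 + 0.3157) = 1.233 V.

V_out ≈ 1.23 V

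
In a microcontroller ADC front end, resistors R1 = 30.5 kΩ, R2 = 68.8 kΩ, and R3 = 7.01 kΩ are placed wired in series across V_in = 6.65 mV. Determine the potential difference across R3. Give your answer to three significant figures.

V ≈ 0.438 mV

ΣR = 30.5 + 68.8 + 7.01 = 106.3 kΩ.
Voltage divider: V = V_in · (7.010 / 106.3) = 6.65 × 0.06594 = 0.4385 mV.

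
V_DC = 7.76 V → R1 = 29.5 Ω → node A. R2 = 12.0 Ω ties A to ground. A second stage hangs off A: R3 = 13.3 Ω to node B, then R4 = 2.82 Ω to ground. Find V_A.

V_A ≈ 1.47 V

Looking into the second stage from A: R3 + R4 = 16.12 Ω appears in parallel with R2.
Effective lower resistance at A: R2 ‖ 16.12 = 6.879 Ω.
First divider: V_A = V_DC · 6.879/(29.5 + 6.879) = 1.467 V.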